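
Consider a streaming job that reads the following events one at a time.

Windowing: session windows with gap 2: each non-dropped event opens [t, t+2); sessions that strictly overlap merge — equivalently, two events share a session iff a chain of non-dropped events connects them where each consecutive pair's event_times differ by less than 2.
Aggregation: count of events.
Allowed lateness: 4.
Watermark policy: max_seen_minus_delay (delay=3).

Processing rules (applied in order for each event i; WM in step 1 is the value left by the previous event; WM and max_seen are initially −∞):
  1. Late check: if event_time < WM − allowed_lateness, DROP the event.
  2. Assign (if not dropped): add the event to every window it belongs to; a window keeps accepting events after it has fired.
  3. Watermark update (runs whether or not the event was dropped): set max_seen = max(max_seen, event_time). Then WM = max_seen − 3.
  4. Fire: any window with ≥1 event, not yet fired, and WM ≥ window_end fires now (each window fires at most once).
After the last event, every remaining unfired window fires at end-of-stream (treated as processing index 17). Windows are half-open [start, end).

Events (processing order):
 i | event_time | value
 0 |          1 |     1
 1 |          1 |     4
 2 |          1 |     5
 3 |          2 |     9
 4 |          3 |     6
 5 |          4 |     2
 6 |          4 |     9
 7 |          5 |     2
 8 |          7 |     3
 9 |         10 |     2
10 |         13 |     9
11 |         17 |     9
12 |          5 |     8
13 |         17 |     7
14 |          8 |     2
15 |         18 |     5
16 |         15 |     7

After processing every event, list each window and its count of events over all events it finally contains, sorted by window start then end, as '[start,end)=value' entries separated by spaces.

i=0 t=1 v=1: → [1,3); WM=-2
i=1 t=1 v=4: → [1,3); WM=-2
i=2 t=1 v=5: → [1,3); WM=-2
i=3 t=2 v=9: → [1,4); WM=-1
i=4 t=3 v=6: → [1,5); WM=0
i=5 t=4 v=2: → [1,6); WM=1
i=6 t=4 v=9: → [1,6); WM=1
i=7 t=5 v=2: → [1,7); WM=2
i=8 t=7 v=3: → [7,9); WM=4
i=9 t=10 v=2: → [10,12); WM=7
i=10 t=13 v=9: → [13,15); WM=10
i=11 t=17 v=9: → [17,19); WM=14
i=12 t=5 v=8: DROP (t<14-4); WM=14
i=13 t=17 v=7: → [17,19); WM=14
i=14 t=8 v=2: DROP (t<14-4); WM=14
i=15 t=18 v=5: → [17,20); WM=15
i=16 t=15 v=7: → [15,17); WM=15

[1,7)=8 [7,9)=1 [10,12)=1 [13,15)=1 [15,17)=1 [17,20)=3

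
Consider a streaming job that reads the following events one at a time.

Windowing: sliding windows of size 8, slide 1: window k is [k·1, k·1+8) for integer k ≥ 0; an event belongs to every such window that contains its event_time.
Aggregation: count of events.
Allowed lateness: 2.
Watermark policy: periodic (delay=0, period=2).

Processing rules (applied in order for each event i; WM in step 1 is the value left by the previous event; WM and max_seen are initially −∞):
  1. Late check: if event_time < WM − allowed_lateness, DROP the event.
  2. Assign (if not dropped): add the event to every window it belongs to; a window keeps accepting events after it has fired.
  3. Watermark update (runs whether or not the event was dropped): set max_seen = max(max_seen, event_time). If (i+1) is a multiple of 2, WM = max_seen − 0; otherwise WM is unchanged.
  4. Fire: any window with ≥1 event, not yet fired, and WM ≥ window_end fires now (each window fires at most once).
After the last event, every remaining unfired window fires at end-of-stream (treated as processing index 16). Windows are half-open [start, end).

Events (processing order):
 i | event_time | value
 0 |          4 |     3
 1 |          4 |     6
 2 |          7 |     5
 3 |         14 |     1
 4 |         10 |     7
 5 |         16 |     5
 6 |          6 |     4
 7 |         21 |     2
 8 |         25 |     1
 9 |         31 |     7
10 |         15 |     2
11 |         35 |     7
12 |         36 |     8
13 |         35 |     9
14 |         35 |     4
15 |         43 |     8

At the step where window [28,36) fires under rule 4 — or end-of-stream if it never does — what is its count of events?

i=0 t=4 v=3: → [4,12),[3,11),[2,10),[1,9),[0,8); WM=−∞
i=1 t=4 v=6: → [4,12),[3,11),[2,10),[1,9),[0,8); WM=4
i=2 t=7 v=5: → [7,15),[6,14),[5,13),[4,12),[3,11),[2,10),[1,9),[0,8); WM=4
i=3 t=14 v=1: → [14,22),[13,21),[12,20),[11,19),[10,18),[9,17),[8,16),[7,15); WM=14; [0,8) fires=3 [1,9) fires=3 [2,10) fires=3 [3,11) fires=3 [4,12) fires=3 [5,13) fires=1 [6,14) fires=1
i=4 t=10 v=7: DROP (t<14-2); WM=14
i=5 t=16 v=5: → [16,24),[15,23),[14,22),[13,21),[12,20),[11,19),[10,18),[9,17); WM=16; [7,15) fires=2 [8,16) fires=1
i=6 t=6 v=4: DROP (t<16-2); WM=16
i=7 t=21 v=2: → [21,29),[20,28),[19,27),[18,26),[17,25),[16,24),[15,23),[14,22); WM=21; [9,17) fires=2 [10,18) fires=2 [11,19) fires=2 [12,20) fires=2 [13,21) fires=2
i=8 t=25 v=1: → [25,33),[24,32),[23,31),[22,30),[21,29),[20,28),[19,27),[18,26); WM=21
i=9 t=31 v=7: → [31,39),[30,38),[29,37),[28,36),[27,35),[26,34),[25,33),[24,32); WM=31; [14,22) fires=3 [15,23) fires=2 [16,24) fires=2 [17,25) fires=1 [18,26) fires=2 [19,27) fires=2 [20,28) fires=2 [21,29) fires=2 [22,30) fires=1 [23,31) fires=1
i=10 t=15 v=2: DROP (t<31-2); WM=31
i=11 t=35 v=7: → [35,43),[34,42),[33,41),[32,40),[31,39),[30,38),[29,37),[28,36); WM=35; [24,32) fires=2 [25,33) fires=2 [26,34) fires=1 [27,35) fires=1
i=12 t=36 v=8: → [36,44),[35,43),[34,42),[33,41),[32,40),[31,39),[30,38),[29,37); WM=35
i=13 t=35 v=9: → [35,43),[34,42),[33,41),[32,40),[31,39),[30,38),[29,37),[28,36); WM=36; [28,36) fires=3
i=14 t=35 v=4: → [35,43),[34,42),[33,41),[32,40),[31,39),[30,38),[29,37),[28,36); WM=36
i=15 t=43 v=8: → [43,51),[42,50),[41,49),[40,48),[39,47),[38,46),[37,45),[36,44); WM=43; [29,37) fires=5 [30,38) fires=5 [31,39) fires=5 [32,40) fires=4 [33,41) fires=4 [34,42) fires=4 [35,43) fires=4

3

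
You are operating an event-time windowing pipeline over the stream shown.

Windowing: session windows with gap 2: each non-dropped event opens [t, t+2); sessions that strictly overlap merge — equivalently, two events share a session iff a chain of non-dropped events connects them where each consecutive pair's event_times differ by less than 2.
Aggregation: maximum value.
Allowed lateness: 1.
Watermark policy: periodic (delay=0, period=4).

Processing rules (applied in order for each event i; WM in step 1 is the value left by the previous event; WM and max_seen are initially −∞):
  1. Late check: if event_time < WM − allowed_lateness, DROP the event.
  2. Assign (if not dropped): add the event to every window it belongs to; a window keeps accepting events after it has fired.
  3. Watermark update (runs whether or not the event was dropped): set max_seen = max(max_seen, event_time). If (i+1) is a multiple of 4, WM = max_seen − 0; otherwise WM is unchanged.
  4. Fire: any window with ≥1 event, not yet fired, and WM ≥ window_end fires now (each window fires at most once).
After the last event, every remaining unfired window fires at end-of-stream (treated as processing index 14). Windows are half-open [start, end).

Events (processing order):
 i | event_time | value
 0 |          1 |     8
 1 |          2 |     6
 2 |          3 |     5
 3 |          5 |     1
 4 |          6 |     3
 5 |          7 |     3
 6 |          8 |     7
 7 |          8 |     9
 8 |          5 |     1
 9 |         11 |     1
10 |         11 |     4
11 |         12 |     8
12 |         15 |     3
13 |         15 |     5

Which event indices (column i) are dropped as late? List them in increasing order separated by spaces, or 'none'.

i=0 t=1 v=8: → [1,3); WM=−∞
i=1 t=2 v=6: → [1,4); WM=−∞
i=2 t=3 v=5: → [1,5); WM=−∞
i=3 t=5 v=1: → [5,7); WM=5
i=4 t=6 v=3: → [5,8); WM=5
i=5 t=7 v=3: → [5,9); WM=5
i=6 t=8 v=7: → [5,10); WM=5
i=7 t=8 v=9: → [5,10); WM=8
i=8 t=5 v=1: DROP (t<8-1); WM=8
i=9 t=11 v=1: → [11,13); WM=8
i=10 t=11 v=4: → [11,13); WM=8
i=11 t=12 v=8: → [11,14); WM=12
i=12 t=15 v=3: → [15,17); WM=12
i=13 t=15 v=5: → [15,17); WM=12

8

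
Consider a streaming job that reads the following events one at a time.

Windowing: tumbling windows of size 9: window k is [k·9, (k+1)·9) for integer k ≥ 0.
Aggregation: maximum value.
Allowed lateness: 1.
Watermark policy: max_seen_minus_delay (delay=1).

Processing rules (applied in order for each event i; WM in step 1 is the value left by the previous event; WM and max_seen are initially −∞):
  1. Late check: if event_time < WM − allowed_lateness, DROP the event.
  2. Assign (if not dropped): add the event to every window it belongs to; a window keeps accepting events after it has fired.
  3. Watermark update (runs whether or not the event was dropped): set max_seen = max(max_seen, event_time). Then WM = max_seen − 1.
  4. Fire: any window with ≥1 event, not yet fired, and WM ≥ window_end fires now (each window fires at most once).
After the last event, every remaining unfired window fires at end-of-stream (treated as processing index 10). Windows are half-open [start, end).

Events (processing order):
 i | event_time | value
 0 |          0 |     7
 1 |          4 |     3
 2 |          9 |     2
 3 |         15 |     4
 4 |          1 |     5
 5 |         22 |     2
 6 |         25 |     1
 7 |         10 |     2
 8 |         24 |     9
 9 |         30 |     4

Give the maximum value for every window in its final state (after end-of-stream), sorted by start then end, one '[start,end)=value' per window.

[0,9)=7 [9,18)=4 [18,27)=9 [27,36)=4

i=0 t=0 v=7: → [0,9); WM=-1
i=1 t=4 v=3: → [0,9); WM=3
i=2 t=9 v=2: → [9,18); WM=8
i=3 t=15 v=4: → [9,18); WM=14; [0,9) fires=7
i=4 t=1 v=5: DROP (t<14-1); WM=14
i=5 t=22 v=2: → [18,27); WM=21; [9,18) fires=4
i=6 t=25 v=1: → [18,27); WM=24
i=7 t=10 v=2: DROP (t<24-1); WM=24
i=8 t=24 v=9: → [18,27); WM=24
i=9 t=30 v=4: → [27,36); WM=29; [18,27) fires=9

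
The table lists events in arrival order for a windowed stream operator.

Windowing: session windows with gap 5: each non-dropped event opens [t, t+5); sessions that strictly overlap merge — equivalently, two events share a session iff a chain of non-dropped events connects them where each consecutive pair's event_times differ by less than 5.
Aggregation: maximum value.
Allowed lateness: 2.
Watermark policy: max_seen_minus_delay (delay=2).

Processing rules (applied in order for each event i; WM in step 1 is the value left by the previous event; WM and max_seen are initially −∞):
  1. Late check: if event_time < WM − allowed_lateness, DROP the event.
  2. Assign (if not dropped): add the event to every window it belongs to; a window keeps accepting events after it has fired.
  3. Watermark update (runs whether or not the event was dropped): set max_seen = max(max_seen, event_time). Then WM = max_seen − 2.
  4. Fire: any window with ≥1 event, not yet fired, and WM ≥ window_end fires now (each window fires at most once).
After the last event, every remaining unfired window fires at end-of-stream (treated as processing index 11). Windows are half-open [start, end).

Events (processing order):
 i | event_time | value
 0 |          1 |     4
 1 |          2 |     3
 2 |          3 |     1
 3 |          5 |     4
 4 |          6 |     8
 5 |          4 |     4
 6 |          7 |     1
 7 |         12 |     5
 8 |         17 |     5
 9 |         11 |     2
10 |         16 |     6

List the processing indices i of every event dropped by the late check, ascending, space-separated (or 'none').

9

i=0 t=1 v=4: → [1,6); WM=-1
i=1 t=2 v=3: → [1,7); WM=0
i=2 t=3 v=1: → [1,8); WM=1
i=3 t=5 v=4: → [1,10); WM=3
i=4 t=6 v=8: → [1,11); WM=4
i=5 t=4 v=4: → [1,11); WM=4
i=6 t=7 v=1: → [1,12); WM=5
i=7 t=12 v=5: → [12,17); WM=10
i=8 t=17 v=5: → [17,22); WM=15
i=9 t=11 v=2: DROP (t<15-2); WM=15
i=10 t=16 v=6: → [12,22); WM=15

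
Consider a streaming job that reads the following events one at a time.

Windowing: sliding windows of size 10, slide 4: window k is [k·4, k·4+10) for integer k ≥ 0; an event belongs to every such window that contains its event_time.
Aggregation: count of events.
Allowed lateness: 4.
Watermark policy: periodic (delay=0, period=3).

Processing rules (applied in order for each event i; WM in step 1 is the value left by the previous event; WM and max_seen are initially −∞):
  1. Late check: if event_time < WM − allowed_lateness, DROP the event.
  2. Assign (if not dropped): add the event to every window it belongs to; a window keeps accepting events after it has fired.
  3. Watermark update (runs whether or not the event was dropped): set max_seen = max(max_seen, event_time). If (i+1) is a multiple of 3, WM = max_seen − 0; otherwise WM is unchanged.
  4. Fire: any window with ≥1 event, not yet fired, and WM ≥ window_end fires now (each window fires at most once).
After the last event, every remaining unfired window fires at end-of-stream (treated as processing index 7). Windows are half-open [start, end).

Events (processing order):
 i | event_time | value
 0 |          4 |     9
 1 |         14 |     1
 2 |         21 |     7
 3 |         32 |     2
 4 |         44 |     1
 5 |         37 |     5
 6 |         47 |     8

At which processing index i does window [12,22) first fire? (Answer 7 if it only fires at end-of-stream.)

5

i=0 t=4 v=9: → [4,14),[0,10); WM=−∞
i=1 t=14 v=1: → [12,22),[8,18); WM=−∞
i=2 t=21 v=7: → [20,30),[16,26),[12,22); WM=21; [0,10) fires=1 [4,14) fires=1 [8,18) fires=1
i=3 t=32 v=2: → [32,42),[28,38),[24,34); WM=21
i=4 t=44 v=1: → [44,54),[40,50),[36,46); WM=21
i=5 t=37 v=5: → [36,46),[32,42),[28,38); WM=44; [12,22) fires=2 [16,26) fires=1 [20,30) fires=1 [24,34) fires=1 [28,38) fires=2 [32,42) fires=2
i=6 t=47 v=8: → [44,54),[40,50); WM=44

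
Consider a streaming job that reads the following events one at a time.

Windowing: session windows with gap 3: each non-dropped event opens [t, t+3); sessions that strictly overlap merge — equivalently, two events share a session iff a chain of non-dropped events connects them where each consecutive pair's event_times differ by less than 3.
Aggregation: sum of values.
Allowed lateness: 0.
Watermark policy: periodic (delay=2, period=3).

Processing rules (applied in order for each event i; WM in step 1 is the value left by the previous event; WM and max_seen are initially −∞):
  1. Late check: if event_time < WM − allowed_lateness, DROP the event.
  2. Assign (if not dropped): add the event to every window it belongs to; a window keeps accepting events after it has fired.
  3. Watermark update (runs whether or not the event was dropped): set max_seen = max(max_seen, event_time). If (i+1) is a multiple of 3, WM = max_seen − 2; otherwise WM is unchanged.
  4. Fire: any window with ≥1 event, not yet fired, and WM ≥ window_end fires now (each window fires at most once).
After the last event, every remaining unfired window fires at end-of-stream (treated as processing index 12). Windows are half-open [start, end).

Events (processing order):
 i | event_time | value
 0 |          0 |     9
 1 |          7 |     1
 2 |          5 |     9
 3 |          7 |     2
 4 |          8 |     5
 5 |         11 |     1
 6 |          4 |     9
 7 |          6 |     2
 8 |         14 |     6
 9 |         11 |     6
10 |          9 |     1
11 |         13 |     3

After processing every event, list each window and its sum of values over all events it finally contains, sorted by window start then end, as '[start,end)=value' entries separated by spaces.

[0,3)=9 [5,11)=17 [11,17)=10

i=0 t=0 v=9: → [0,3); WM=−∞
i=1 t=7 v=1: → [7,10); WM=−∞
i=2 t=5 v=9: → [5,10); WM=5
i=3 t=7 v=2: → [5,10); WM=5
i=4 t=8 v=5: → [5,11); WM=5
i=5 t=11 v=1: → [11,14); WM=9
i=6 t=4 v=9: DROP (t<9-0); WM=9
i=7 t=6 v=2: DROP (t<9-0); WM=9
i=8 t=14 v=6: → [14,17); WM=12
i=9 t=11 v=6: DROP (t<12-0); WM=12
i=10 t=9 v=1: DROP (t<12-0); WM=12
i=11 t=13 v=3: → [11,17); WM=12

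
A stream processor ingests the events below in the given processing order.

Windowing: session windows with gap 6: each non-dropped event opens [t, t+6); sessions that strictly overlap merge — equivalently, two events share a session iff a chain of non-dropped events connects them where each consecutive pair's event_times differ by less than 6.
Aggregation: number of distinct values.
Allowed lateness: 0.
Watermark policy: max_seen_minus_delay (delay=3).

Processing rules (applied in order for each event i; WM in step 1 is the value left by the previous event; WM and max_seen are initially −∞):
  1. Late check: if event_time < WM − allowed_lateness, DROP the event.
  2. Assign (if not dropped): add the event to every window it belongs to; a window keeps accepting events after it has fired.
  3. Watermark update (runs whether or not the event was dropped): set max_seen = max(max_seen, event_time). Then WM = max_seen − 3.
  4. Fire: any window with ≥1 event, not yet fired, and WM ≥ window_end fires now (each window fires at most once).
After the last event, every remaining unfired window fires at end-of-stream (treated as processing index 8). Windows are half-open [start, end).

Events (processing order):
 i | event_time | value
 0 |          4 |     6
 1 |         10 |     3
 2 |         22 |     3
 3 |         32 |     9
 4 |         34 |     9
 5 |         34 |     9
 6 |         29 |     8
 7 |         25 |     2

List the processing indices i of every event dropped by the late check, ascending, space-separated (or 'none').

i=0 t=4 v=6: → [4,10); WM=1
i=1 t=10 v=3: → [10,16); WM=7
i=2 t=22 v=3: → [22,28); WM=19
i=3 t=32 v=9: → [32,38); WM=29
i=4 t=34 v=9: → [32,40); WM=31
i=5 t=34 v=9: → [32,40); WM=31
i=6 t=29 v=8: DROP (t<31-0); WM=31
i=7 t=25 v=2: DROP (t<31-0); WM=31

6 7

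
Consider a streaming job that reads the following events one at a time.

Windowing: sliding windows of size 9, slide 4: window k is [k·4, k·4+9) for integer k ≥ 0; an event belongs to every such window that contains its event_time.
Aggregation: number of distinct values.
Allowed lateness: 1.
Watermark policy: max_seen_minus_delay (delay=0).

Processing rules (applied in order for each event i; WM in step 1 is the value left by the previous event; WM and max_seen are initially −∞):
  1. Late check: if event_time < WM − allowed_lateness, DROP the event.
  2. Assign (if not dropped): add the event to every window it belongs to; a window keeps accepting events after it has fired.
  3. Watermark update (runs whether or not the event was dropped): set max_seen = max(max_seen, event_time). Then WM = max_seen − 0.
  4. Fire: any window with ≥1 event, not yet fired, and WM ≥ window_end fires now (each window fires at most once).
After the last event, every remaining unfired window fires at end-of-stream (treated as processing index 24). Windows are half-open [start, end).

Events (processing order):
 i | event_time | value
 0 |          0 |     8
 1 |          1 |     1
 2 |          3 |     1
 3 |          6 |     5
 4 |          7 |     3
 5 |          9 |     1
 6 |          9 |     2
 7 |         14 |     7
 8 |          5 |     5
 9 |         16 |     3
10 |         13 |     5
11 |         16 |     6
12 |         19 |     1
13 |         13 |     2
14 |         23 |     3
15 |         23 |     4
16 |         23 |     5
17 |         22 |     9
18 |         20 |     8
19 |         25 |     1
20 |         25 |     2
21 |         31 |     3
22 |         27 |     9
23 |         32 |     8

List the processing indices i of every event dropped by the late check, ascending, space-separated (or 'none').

8 10 13 18 22

i=0 t=0 v=8: → [0,9); WM=0
i=1 t=1 v=1: → [0,9); WM=1
i=2 t=3 v=1: → [0,9); WM=3
i=3 t=6 v=5: → [4,13),[0,9); WM=6
i=4 t=7 v=3: → [4,13),[0,9); WM=7
i=5 t=9 v=1: → [8,17),[4,13); WM=9; [0,9) fires=4
i=6 t=9 v=2: → [8,17),[4,13); WM=9
i=7 t=14 v=7: → [12,21),[8,17); WM=14; [4,13) fires=4
i=8 t=5 v=5: DROP (t<14-1); WM=14
i=9 t=16 v=3: → [16,25),[12,21),[8,17); WM=16
i=10 t=13 v=5: DROP (t<16-1); WM=16
i=11 t=16 v=6: → [16,25),[12,21),[8,17); WM=16
i=12 t=19 v=1: → [16,25),[12,21); WM=19; [8,17) fires=5
i=13 t=13 v=2: DROP (t<19-1); WM=19
i=14 t=23 v=3: → [20,29),[16,25); WM=23; [12,21) fires=4
i=15 t=23 v=4: → [20,29),[16,25); WM=23
i=16 t=23 v=5: → [20,29),[16,25); WM=23
i=17 t=22 v=9: → [20,29),[16,25); WM=23
i=18 t=20 v=8: DROP (t<23-1); WM=23
i=19 t=25 v=1: → [24,33),[20,29); WM=25; [16,25) fires=6
i=20 t=25 v=2: → [24,33),[20,29); WM=25
i=21 t=31 v=3: → [28,37),[24,33); WM=31; [20,29) fires=6
i=22 t=27 v=9: DROP (t<31-1); WM=31
i=23 t=32 v=8: → [32,41),[28,37),[24,33); WM=32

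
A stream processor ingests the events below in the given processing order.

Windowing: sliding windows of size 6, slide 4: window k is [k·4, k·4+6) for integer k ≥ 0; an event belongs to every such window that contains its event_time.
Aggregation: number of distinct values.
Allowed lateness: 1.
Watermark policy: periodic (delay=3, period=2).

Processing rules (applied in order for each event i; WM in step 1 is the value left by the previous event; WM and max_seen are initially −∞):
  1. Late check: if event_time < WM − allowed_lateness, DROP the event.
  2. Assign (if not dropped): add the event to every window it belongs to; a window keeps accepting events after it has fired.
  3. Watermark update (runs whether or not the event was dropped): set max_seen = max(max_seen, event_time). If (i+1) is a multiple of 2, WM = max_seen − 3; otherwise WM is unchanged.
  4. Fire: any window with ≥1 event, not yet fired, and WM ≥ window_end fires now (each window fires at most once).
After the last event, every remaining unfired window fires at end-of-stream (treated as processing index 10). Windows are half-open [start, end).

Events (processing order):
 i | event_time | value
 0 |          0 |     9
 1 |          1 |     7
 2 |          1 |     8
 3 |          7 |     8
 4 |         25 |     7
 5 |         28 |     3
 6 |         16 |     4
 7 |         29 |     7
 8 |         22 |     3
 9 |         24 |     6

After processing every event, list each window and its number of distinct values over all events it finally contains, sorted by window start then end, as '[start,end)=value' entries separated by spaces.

i=0 t=0 v=9: → [0,6); WM=−∞
i=1 t=1 v=7: → [0,6); WM=-2
i=2 t=1 v=8: → [0,6); WM=-2
i=3 t=7 v=8: → [4,10); WM=4
i=4 t=25 v=7: → [24,30),[20,26); WM=4
i=5 t=28 v=3: → [28,34),[24,30); WM=25; [0,6) fires=3 [4,10) fires=1
i=6 t=16 v=4: DROP (t<25-1); WM=25
i=7 t=29 v=7: → [28,34),[24,30); WM=26; [20,26) fires=1
i=8 t=22 v=3: DROP (t<26-1); WM=26
i=9 t=24 v=6: DROP (t<26-1); WM=26

[0,6)=3 [4,10)=1 [20,26)=1 [24,30)=2 [28,34)=2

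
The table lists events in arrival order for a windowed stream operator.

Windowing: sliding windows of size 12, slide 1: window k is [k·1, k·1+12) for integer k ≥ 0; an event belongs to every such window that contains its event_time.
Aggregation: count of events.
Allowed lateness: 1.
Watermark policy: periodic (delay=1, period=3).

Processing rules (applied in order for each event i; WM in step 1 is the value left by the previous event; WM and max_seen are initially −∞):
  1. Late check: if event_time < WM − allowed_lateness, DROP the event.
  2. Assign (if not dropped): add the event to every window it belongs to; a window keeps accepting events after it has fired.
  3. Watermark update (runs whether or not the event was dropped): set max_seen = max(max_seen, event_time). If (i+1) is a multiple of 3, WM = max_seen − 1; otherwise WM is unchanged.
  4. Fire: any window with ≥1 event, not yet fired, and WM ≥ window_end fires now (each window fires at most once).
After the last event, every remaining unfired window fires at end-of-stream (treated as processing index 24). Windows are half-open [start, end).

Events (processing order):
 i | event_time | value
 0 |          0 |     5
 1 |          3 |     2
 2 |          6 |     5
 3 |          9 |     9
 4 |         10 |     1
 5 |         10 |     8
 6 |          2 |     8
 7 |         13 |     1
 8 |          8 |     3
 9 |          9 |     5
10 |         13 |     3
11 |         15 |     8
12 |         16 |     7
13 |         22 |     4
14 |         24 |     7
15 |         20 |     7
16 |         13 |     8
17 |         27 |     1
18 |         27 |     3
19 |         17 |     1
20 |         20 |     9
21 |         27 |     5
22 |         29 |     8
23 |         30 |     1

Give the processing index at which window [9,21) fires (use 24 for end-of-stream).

i=0 t=0 v=5: → [0,12); WM=−∞
i=1 t=3 v=2: → [3,15),[2,14),[1,13),[0,12); WM=−∞
i=2 t=6 v=5: → [6,18),[5,17),[4,16),[3,15),[2,14),[1,13),[0,12); WM=5
i=3 t=9 v=9: → [9,21),[8,20),[7,19),[6,18),[5,17),[4,16),[3,15),[2,14),[1,13),[0,12); WM=5
i=4 t=10 v=1: → [10,22),[9,21),[8,20),[7,19),[6,18),[5,17),[4,16),[3,15),[2,14),[1,13),[0,12); WM=5
i=5 t=10 v=8: → [10,22),[9,21),[8,20),[7,19),[6,18),[5,17),[4,16),[3,15),[2,14),[1,13),[0,12); WM=9
i=6 t=2 v=8: DROP (t<9-1); WM=9
i=7 t=13 v=1: → [13,25),[12,24),[11,23),[10,22),[9,21),[8,20),[7,19),[6,18),[5,17),[4,16),[3,15),[2,14); WM=9
i=8 t=8 v=3: → [8,20),[7,19),[6,18),[5,17),[4,16),[3,15),[2,14),[1,13),[0,12); WM=12; [0,12) fires=7
i=9 t=9 v=5: DROP (t<12-1); WM=12
i=10 t=13 v=3: → [13,25),[12,24),[11,23),[10,22),[9,21),[8,20),[7,19),[6,18),[5,17),[4,16),[3,15),[2,14); WM=12
i=11 t=15 v=8: → [15,27),[14,26),[13,25),[12,24),[11,23),[10,22),[9,21),[8,20),[7,19),[6,18),[5,17),[4,16); WM=14; [1,13) fires=6 [2,14) fires=8
i=12 t=16 v=7: → [16,28),[15,27),[14,26),[13,25),[12,24),[11,23),[10,22),[9,21),[8,20),[7,19),[6,18),[5,17); WM=14
i=13 t=22 v=4: → [22,34),[21,33),[20,32),[19,31),[18,30),[17,29),[16,28),[15,27),[14,26),[13,25),[12,24),[11,23); WM=14
i=14 t=24 v=7: → [24,36),[23,35),[22,34),[21,33),[20,32),[19,31),[18,30),[17,29),[16,28),[15,27),[14,26),[13,25); WM=23; [3,15) fires=8 [4,16) fires=8 [5,17) fires=9 [6,18) fires=9 [7,19) fires=8 [8,20) fires=8 [9,21) fires=7 [10,22) fires=6 [11,23) fires=5
i=15 t=20 v=7: DROP (t<23-1); WM=23
i=16 t=13 v=8: DROP (t<23-1); WM=23
i=17 t=27 v=1: → [27,39),[26,38),[25,37),[24,36),[23,35),[22,34),[21,33),[20,32),[19,31),[18,30),[17,29),[16,28); WM=26; [12,24) fires=5 [13,25) fires=6 [14,26) fires=4
i=18 t=27 v=3: → [27,39),[26,38),[25,37),[24,36),[23,35),[22,34),[21,33),[20,32),[19,31),[18,30),[17,29),[16,28); WM=26
i=19 t=17 v=1: DROP (t<26-1); WM=26
i=20 t=20 v=9: DROP (t<26-1); WM=26
i=21 t=27 v=5: → [27,39),[26,38),[25,37),[24,36),[23,35),[22,34),[21,33),[20,32),[19,31),[18,30),[17,29),[16,28); WM=26
i=22 t=29 v=8: → [29,41),[28,40),[27,39),[26,38),[25,37),[24,36),[23,35),[22,34),[21,33),[20,32),[19,31),[18,30); WM=26
i=23 t=30 v=1: → [30,42),[29,41),[28,40),[27,39),[26,38),[25,37),[24,36),[23,35),[22,34),[21,33),[20,32),[19,31); WM=29; [15,27) fires=4 [16,28) fires=6 [17,29) fires=5

14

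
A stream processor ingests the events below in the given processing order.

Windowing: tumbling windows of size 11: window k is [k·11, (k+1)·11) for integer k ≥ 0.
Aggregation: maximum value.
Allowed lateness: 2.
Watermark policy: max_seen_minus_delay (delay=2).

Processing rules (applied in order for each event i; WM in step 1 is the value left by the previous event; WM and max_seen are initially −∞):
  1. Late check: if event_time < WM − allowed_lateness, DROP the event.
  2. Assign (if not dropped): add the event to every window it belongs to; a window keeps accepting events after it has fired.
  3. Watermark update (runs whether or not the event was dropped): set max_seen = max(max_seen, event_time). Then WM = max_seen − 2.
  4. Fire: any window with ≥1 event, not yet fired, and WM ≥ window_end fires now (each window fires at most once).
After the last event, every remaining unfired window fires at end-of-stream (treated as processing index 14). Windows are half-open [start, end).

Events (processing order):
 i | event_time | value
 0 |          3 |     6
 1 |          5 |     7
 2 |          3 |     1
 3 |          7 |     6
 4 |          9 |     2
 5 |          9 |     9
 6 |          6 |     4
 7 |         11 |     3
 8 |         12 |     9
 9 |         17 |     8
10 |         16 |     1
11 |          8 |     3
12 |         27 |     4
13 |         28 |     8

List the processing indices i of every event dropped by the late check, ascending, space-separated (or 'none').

11

i=0 t=3 v=6: → [0,11); WM=1
i=1 t=5 v=7: → [0,11); WM=3
i=2 t=3 v=1: → [0,11); WM=3
i=3 t=7 v=6: → [0,11); WM=5
i=4 t=9 v=2: → [0,11); WM=7
i=5 t=9 v=9: → [0,11); WM=7
i=6 t=6 v=4: → [0,11); WM=7
i=7 t=11 v=3: → [11,22); WM=9
i=8 t=12 v=9: → [11,22); WM=10
i=9 t=17 v=8: → [11,22); WM=15; [0,11) fires=9
i=10 t=16 v=1: → [11,22); WM=15
i=11 t=8 v=3: DROP (t<15-2); WM=15
i=12 t=27 v=4: → [22,33); WM=25; [11,22) fires=9
i=13 t=28 v=8: → [22,33); WM=26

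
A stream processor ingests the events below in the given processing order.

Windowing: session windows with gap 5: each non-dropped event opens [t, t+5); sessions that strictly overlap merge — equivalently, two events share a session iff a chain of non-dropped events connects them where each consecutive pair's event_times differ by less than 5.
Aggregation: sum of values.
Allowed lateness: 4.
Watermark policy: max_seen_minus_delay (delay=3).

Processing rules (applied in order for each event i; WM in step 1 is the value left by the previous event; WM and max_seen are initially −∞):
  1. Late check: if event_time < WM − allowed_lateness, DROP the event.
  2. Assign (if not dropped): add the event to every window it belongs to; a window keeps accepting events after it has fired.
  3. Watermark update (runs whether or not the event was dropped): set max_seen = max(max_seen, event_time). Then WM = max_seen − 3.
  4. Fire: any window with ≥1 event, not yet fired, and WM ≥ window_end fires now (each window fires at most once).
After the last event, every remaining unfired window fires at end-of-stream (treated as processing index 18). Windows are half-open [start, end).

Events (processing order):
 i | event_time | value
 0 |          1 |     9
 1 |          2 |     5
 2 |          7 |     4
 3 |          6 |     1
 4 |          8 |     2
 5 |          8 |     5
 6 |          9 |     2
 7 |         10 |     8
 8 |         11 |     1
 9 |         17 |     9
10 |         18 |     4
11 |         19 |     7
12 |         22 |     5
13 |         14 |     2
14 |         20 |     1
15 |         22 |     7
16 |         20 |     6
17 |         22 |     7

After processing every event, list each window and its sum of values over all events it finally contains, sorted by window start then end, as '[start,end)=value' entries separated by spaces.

i=0 t=1 v=9: → [1,6); WM=-2
i=1 t=2 v=5: → [1,7); WM=-1
i=2 t=7 v=4: → [7,12); WM=4
i=3 t=6 v=1: → [1,12); WM=4
i=4 t=8 v=2: → [1,13); WM=5
i=5 t=8 v=5: → [1,13); WM=5
i=6 t=9 v=2: → [1,14); WM=6
i=7 t=10 v=8: → [1,15); WM=7
i=8 t=11 v=1: → [1,16); WM=8
i=9 t=17 v=9: → [17,22); WM=14
i=10 t=18 v=4: → [17,23); WM=15
i=11 t=19 v=7: → [17,24); WM=16
i=12 t=22 v=5: → [17,27); WM=19
i=13 t=14 v=2: DROP (t<19-4); WM=19
i=14 t=20 v=1: → [17,27); WM=19
i=15 t=22 v=7: → [17,27); WM=19
i=16 t=20 v=6: → [17,27); WM=19
i=17 t=22 v=7: → [17,27); WM=19

[1,16)=37 [17,27)=46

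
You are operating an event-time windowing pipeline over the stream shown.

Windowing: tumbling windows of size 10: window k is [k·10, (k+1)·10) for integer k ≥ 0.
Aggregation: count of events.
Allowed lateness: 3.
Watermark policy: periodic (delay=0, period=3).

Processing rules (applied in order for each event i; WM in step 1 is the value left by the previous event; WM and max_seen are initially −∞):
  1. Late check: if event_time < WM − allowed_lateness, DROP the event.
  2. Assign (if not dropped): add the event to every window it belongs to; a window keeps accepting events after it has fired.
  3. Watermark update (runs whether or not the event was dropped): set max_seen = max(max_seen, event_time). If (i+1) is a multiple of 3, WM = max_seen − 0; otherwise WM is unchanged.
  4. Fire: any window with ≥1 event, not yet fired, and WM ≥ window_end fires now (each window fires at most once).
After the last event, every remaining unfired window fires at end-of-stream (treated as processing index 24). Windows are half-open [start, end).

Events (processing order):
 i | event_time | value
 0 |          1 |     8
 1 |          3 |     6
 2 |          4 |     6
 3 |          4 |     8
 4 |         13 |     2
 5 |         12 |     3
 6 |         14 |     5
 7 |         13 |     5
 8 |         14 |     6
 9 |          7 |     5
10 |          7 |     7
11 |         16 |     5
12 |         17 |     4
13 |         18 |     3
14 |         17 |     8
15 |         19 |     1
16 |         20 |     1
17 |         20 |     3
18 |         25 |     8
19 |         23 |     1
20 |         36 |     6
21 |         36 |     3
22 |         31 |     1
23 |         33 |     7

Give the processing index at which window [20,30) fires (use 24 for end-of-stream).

i=0 t=1 v=8: → [0,10); WM=−∞
i=1 t=3 v=6: → [0,10); WM=−∞
i=2 t=4 v=6: → [0,10); WM=4
i=3 t=4 v=8: → [0,10); WM=4
i=4 t=13 v=2: → [10,20); WM=4
i=5 t=12 v=3: → [10,20); WM=13; [0,10) fires=4
i=6 t=14 v=5: → [10,20); WM=13
i=7 t=13 v=5: → [10,20); WM=13
i=8 t=14 v=6: → [10,20); WM=14
i=9 t=7 v=5: DROP (t<14-3); WM=14
i=10 t=7 v=7: DROP (t<14-3); WM=14
i=11 t=16 v=5: → [10,20); WM=16
i=12 t=17 v=4: → [10,20); WM=16
i=13 t=18 v=3: → [10,20); WM=16
i=14 t=17 v=8: → [10,20); WM=18
i=15 t=19 v=1: → [10,20); WM=18
i=16 t=20 v=1: → [20,30); WM=18
i=17 t=20 v=3: → [20,30); WM=20; [10,20) fires=10
i=18 t=25 v=8: → [20,30); WM=20
i=19 t=23 v=1: → [20,30); WM=20
i=20 t=36 v=6: → [30,40); WM=36; [20,30) fires=4
i=21 t=36 v=3: → [30,40); WM=36
i=22 t=31 v=1: DROP (t<36-3); WM=36
i=23 t=33 v=7: → [30,40); WM=36

20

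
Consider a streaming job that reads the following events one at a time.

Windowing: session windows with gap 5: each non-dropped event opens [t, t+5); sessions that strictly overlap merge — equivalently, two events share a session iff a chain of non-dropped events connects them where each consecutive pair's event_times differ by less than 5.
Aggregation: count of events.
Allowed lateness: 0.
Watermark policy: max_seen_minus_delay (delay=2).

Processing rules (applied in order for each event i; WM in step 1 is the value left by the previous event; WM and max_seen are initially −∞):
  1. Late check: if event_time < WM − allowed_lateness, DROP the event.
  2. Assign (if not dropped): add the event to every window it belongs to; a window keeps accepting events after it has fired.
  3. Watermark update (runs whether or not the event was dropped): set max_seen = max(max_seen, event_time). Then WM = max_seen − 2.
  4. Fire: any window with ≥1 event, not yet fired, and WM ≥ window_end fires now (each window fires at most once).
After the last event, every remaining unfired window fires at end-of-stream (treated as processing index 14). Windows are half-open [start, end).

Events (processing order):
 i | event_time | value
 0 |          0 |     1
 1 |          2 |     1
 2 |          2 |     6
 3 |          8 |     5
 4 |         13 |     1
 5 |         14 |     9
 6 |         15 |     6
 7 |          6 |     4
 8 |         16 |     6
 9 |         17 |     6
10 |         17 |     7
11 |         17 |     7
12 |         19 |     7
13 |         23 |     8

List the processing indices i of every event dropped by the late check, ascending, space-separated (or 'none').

i=0 t=0 v=1: → [0,5); WM=-2
i=1 t=2 v=1: → [0,7); WM=0
i=2 t=2 v=6: → [0,7); WM=0
i=3 t=8 v=5: → [8,13); WM=6
i=4 t=13 v=1: → [13,18); WM=11
i=5 t=14 v=9: → [13,19); WM=12
i=6 t=15 v=6: → [13,20); WM=13
i=7 t=6 v=4: DROP (t<13-0); WM=13
i=8 t=16 v=6: → [13,21); WM=14
i=9 t=17 v=6: → [13,22); WM=15
i=10 t=17 v=7: → [13,22); WM=15
i=11 t=17 v=7: → [13,22); WM=15
i=12 t=19 v=7: → [13,24); WM=17
i=13 t=23 v=8: → [13,28); WM=21

7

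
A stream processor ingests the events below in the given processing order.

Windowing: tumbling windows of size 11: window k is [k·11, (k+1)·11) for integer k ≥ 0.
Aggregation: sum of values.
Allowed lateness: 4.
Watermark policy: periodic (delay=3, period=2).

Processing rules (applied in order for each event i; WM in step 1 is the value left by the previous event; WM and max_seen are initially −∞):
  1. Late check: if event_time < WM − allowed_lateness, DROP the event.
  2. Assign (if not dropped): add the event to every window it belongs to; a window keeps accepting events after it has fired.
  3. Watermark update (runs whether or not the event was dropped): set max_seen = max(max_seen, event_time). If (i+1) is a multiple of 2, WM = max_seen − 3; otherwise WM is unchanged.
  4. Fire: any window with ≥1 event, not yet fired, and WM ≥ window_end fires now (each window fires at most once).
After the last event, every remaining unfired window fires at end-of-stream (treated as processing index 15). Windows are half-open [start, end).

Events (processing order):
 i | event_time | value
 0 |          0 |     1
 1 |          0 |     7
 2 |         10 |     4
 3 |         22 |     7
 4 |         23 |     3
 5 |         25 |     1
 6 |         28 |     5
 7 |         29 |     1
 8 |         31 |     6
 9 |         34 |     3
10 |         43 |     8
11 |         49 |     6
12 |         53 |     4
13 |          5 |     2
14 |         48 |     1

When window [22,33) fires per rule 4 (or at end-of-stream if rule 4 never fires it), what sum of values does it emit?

23

i=0 t=0 v=1: → [0,11); WM=−∞
i=1 t=0 v=7: → [0,11); WM=-3
i=2 t=10 v=4: → [0,11); WM=-3
i=3 t=22 v=7: → [22,33); WM=19; [0,11) fires=12
i=4 t=23 v=3: → [22,33); WM=19
i=5 t=25 v=1: → [22,33); WM=22
i=6 t=28 v=5: → [22,33); WM=22
i=7 t=29 v=1: → [22,33); WM=26
i=8 t=31 v=6: → [22,33); WM=26
i=9 t=34 v=3: → [33,44); WM=31
i=10 t=43 v=8: → [33,44); WM=31
i=11 t=49 v=6: → [44,55); WM=46; [22,33) fires=23 [33,44) fires=11
i=12 t=53 v=4: → [44,55); WM=46
i=13 t=5 v=2: DROP (t<46-4); WM=50
i=14 t=48 v=1: → [44,55); WM=50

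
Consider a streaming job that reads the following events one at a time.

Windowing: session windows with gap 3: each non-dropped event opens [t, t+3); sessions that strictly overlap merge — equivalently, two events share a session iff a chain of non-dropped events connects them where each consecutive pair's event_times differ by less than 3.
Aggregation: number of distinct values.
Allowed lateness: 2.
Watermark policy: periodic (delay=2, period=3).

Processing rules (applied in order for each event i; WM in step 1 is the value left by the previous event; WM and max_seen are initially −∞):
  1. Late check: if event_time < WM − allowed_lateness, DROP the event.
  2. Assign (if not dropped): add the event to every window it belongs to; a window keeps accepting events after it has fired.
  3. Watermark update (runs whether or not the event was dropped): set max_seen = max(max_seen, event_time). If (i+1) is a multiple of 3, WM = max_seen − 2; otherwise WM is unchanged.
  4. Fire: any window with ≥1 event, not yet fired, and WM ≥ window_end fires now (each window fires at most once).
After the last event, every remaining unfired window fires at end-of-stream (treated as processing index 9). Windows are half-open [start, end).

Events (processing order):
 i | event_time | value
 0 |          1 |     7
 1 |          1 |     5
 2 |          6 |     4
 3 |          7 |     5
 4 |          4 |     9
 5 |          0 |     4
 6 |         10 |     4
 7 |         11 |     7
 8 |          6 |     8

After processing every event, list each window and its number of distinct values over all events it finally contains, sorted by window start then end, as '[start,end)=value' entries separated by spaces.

i=0 t=1 v=7: → [1,4); WM=−∞
i=1 t=1 v=5: → [1,4); WM=−∞
i=2 t=6 v=4: → [6,9); WM=4
i=3 t=7 v=5: → [6,10); WM=4
i=4 t=4 v=9: → [4,10); WM=4
i=5 t=0 v=4: DROP (t<4-2); WM=5
i=6 t=10 v=4: → [10,13); WM=5
i=7 t=11 v=7: → [10,14); WM=5
i=8 t=6 v=8: → [4,10); WM=9

[1,4)=2 [4,10)=4 [10,14)=2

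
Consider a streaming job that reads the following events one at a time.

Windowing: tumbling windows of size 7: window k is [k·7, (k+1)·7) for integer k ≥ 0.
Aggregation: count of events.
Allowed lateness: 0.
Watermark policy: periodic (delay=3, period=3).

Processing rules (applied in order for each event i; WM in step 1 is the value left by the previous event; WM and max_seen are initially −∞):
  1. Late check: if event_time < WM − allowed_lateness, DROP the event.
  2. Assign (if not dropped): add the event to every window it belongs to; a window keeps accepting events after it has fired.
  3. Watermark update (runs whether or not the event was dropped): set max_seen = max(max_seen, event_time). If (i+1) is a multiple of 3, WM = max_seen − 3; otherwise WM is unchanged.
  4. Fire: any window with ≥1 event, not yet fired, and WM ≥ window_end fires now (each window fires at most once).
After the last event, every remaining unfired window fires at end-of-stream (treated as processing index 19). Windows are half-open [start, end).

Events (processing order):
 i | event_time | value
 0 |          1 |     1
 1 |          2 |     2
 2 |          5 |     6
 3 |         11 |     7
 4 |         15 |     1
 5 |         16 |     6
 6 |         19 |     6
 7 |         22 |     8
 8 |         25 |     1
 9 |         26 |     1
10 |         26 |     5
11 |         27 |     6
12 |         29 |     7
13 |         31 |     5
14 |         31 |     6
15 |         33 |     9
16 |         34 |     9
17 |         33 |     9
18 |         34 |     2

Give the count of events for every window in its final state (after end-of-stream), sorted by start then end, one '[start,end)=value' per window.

[0,7)=3 [7,14)=1 [14,21)=3 [21,28)=5 [28,35)=7

i=0 t=1 v=1: → [0,7); WM=−∞
i=1 t=2 v=2: → [0,7); WM=−∞
i=2 t=5 v=6: → [0,7); WM=2
i=3 t=11 v=7: → [7,14); WM=2
i=4 t=15 v=1: → [14,21); WM=2
i=5 t=16 v=6: → [14,21); WM=13; [0,7) fires=3
i=6 t=19 v=6: → [14,21); WM=13
i=7 t=22 v=8: → [21,28); WM=13
i=8 t=25 v=1: → [21,28); WM=22; [7,14) fires=1 [14,21) fires=3
i=9 t=26 v=1: → [21,28); WM=22
i=10 t=26 v=5: → [21,28); WM=22
i=11 t=27 v=6: → [21,28); WM=24
i=12 t=29 v=7: → [28,35); WM=24
i=13 t=31 v=5: → [28,35); WM=24
i=14 t=31 v=6: → [28,35); WM=28; [21,28) fires=5
i=15 t=33 v=9: → [28,35); WM=28
i=16 t=34 v=9: → [28,35); WM=28
i=17 t=33 v=9: → [28,35); WM=31
i=18 t=34 v=2: → [28,35); WM=31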